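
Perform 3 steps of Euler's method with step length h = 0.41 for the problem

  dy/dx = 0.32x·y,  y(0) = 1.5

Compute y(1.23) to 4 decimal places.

Euler: y_{n+1} = y_n + h·f(x_n, y_n).
x=0.000000, y=1.500000: f=0.000000 → y ← 1.500000 + 0.41·0.000000 = 1.500000
x=0.410000, y=1.500000: f=0.196800 → y ← 1.500000 + 0.41·0.196800 = 1.580688
x=0.820000, y=1.580688: f=0.414773 → y ← 1.580688 + 0.41·0.414773 = 1.750745
y(1.23) ≈ 1.7507

1.7507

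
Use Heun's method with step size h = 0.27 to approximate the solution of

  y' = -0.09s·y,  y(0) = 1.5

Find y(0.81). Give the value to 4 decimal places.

1.4563

Heun: k1 = f(s_n, y_n); k2 = f(s_n + h, y_n + h·k1); y_{n+1} = y_n + (h/2)·(k1 + k2).
s=0.000000, y=1.500000:
  k1 = f(0.000000, 1.500000) = 0.000000
  k2 = f(0.270000, 1.500000) = -0.036450
  y ← 1.500000 + (0.27/2)·(0.000000 + (-0.036450)) = 1.495079
s=0.270000, y=1.495079:
  k1 = f(0.270000, 1.495079) = -0.036330
  k2 = f(0.540000, 1.485270) = -0.072184
  y ← 1.495079 + (0.27/2)·(-0.036330 + (-0.072184)) = 1.480430
s=0.540000, y=1.480430:
  k1 = f(0.540000, 1.480430) = -0.071949
  k2 = f(0.810000, 1.461004) = -0.106507
  y ← 1.480430 + (0.27/2)·(-0.071949 + (-0.106507)) = 1.456338
y(0.81) ≈ 1.4563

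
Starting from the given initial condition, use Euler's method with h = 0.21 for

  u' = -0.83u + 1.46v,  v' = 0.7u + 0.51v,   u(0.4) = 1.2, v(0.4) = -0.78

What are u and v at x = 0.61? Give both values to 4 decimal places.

0.7517, -0.6871

Euler on (u,v): u_{n+1} = u_n + h·u', v_{n+1} = v_n + h·v'.
0.400000: (1.200000, -0.780000); f=(-2.134800, 0.442200) → (0.751692, -0.687138)
(u(0.61), v(0.61)) ≈ (0.7517, -0.6871)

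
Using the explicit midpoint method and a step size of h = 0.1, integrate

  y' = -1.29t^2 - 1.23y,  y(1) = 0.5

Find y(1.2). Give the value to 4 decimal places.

Midpoint: k1 = f(t_n, y_n); k2 = f(t_n + h/2, y_n + (h/2)·k1); y_{n+1} = y_n + h·k2.
t=1.000000, y=0.500000:
  k1 = f(1.000000, 0.500000) = -1.905000
  k2 = f(1.050000, 0.404750) = -1.920068
  y ← 0.500000 + 0.1·(-1.920068) = 0.307993
t=1.100000, y=0.307993:
  k1 = f(1.100000, 0.307993) = -1.939732
  k2 = f(1.150000, 0.211007) = -1.965563
  y ← 0.307993 + 0.1·(-1.965563) = 0.111437
y(1.2) ≈ 0.1114

0.1114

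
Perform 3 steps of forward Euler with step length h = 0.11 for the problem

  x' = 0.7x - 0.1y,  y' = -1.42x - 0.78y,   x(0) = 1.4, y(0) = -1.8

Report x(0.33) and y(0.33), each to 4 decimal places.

Euler on (x,y): x_{n+1} = x_n + h·x', y_{n+1} = y_n + h·y'.
0.000000: (1.400000, -1.800000); f=(1.160000, -0.584000) → (1.527600, -1.864240)
0.110000: (1.527600, -1.864240); f=(1.255744, -0.715085) → (1.665732, -1.942899)
0.220000: (1.665732, -1.942899); f=(1.360302, -0.849878) → (1.815365, -2.036386)
(x(0.33), y(0.33)) ≈ (1.8154, -2.0364)

1.8154, -2.0364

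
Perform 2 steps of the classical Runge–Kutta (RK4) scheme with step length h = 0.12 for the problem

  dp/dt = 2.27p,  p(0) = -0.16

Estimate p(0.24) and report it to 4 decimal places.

-0.2759

RK4: k1 = f(t_n, p_n); k2 = f(t_n + h/2, p_n + (h/2)·k1); k3 = f(t_n + h/2, p_n + (h/2)·k2); k4 = f(t_n + h, p_n + h·k3); p_{n+1} = p_n + (h/6)·(k1 + 2k2 + 2k3 + k4).
t=0.000000, p=-0.160000:
  k1 = f(0.000000, -0.160000) = -0.363200
  k2 = f(0.060000, -0.181792) = -0.412668
  k3 = f(0.060000, -0.184760) = -0.419405
  k4 = f(0.120000, -0.210329) = -0.477446
  p ← -0.160000 + (0.12/6)·(k1 + 2k2 + 2k3 + k4) = -0.210096
t=0.120000, p=-0.210096:
  k1 = f(0.120000, -0.210096) = -0.476918
  k2 = f(0.180000, -0.238711) = -0.541874
  k3 = f(0.180000, -0.242608) = -0.550721
  k4 = f(0.240000, -0.276182) = -0.626934
  p ← -0.210096 + (0.12/6)·(k1 + 2k2 + 2k3 + k4) = -0.275877
p(0.24) ≈ -0.2759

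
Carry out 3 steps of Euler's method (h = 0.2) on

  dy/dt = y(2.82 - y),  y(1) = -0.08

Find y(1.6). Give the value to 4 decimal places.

Euler: y_{n+1} = y_n + h·f(t_n, y_n).
t=1.000000, y=-0.080000: f=-0.232000 → y ← -0.080000 + 0.2·(-0.232000) = -0.126400
t=1.200000, y=-0.126400: f=-0.372425 → y ← -0.126400 + 0.2·(-0.372425) = -0.200885
t=1.400000, y=-0.200885: f=-0.606850 → y ← -0.200885 + 0.2·(-0.606850) = -0.322255
y(1.6) ≈ -0.3223

-0.3223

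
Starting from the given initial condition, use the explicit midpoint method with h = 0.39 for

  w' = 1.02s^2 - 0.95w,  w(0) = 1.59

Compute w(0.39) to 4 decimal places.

1.1252

Midpoint: k1 = f(s_n, w_n); k2 = f(s_n + h/2, w_n + (h/2)·k1); w_{n+1} = w_n + h·k2.
s=0.000000, w=1.590000:
  k1 = f(0.000000, 1.590000) = -1.510500
  k2 = f(0.195000, 1.295453) = -1.191894
  w ← 1.590000 + 0.39·(-1.191894) = 1.125161
w(0.39) ≈ 1.1252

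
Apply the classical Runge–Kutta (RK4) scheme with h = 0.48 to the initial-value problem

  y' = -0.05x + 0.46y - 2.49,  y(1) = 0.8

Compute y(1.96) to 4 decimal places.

RK4: k1 = f(x_n, y_n); k2 = f(x_n + h/2, y_n + (h/2)·k1); k3 = f(x_n + h/2, y_n + (h/2)·k2); k4 = f(x_n + h, y_n + h·k3); y_{n+1} = y_n + (h/6)·(k1 + 2k2 + 2k3 + k4).
x=1.000000, y=0.800000:
  k1 = f(1.000000, 0.800000) = -2.172000
  k2 = f(1.240000, 0.278720) = -2.423789
  k3 = f(1.240000, 0.218291) = -2.451586
  k4 = f(1.480000, -0.376761) = -2.737310
  y ← 0.800000 + (0.48/6)·(k1 + 2k2 + 2k3 + k4) = -0.372805
x=1.480000, y=-0.372805:
  k1 = f(1.480000, -0.372805) = -2.735490
  k2 = f(1.720000, -1.029322) = -3.049488
  k3 = f(1.720000, -1.104682) = -3.084154
  k4 = f(1.960000, -1.853199) = -3.440471
  y ← -0.372805 + (0.48/6)·(k1 + 2k2 + 2k3 + k4) = -1.848264
y(1.96) ≈ -1.8483

-1.8483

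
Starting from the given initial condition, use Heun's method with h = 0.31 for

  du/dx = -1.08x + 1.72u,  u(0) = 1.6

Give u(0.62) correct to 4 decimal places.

4.2206

Heun: k1 = f(x_n, u_n); k2 = f(x_n + h, u_n + h·k1); u_{n+1} = u_n + (h/2)·(k1 + k2).
x=0.000000, u=1.600000:
  k1 = f(0.000000, 1.600000) = 2.752000
  k2 = f(0.310000, 2.453120) = 3.884566
  u ← 1.600000 + (0.31/2)·(2.752000 + 3.884566) = 2.628668
x=0.310000, u=2.628668:
  k1 = f(0.310000, 2.628668) = 4.186509
  k2 = f(0.620000, 3.926485) = 6.083955
  u ← 2.628668 + (0.31/2)·(4.186509 + 6.083955) = 4.220590
u(0.62) ≈ 4.2206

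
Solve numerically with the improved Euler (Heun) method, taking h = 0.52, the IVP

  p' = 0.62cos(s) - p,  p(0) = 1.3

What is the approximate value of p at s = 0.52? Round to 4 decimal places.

Heun: k1 = f(s_n, p_n); k2 = f(s_n + h, p_n + h·k1); p_{n+1} = p_n + (h/2)·(k1 + k2).
s=0.000000, p=1.300000:
  k1 = f(0.000000, 1.300000) = -0.680000
  k2 = f(0.520000, 0.946400) = -0.408352
  p ← 1.300000 + (0.52/2)·(-0.680000 + (-0.408352)) = 1.017028
p(0.52) ≈ 1.0170

1.0170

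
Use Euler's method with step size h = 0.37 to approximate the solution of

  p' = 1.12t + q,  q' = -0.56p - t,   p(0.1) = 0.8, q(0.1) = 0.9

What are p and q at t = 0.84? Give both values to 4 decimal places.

Euler on (p,q): p_{n+1} = p_n + h·p', q_{n+1} = q_n + h·q'.
0.100000: (0.800000, 0.900000); f=(1.012000, -0.548000) → (1.174440, 0.697240)
0.470000: (1.174440, 0.697240); f=(1.223640, -1.127686) → (1.627187, 0.279996)
(p(0.84), q(0.84)) ≈ (1.6272, 0.2800)

1.6272, 0.2800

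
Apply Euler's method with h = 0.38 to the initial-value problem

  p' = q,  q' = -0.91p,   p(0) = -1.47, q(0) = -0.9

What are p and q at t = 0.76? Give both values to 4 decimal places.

Euler on (p,q): p_{n+1} = p_n + h·p', q_{n+1} = q_n + h·q'.
0.000000: (-1.470000, -0.900000); f=(-0.900000, 1.337700) → (-1.812000, -0.391674)
0.380000: (-1.812000, -0.391674); f=(-0.391674, 1.648920) → (-1.960836, 0.234916)
(p(0.76), q(0.76)) ≈ (-1.9608, 0.2349)

-1.9608, 0.2349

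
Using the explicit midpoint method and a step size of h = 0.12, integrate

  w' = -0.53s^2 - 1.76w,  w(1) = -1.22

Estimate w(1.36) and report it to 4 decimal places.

-0.8558

Midpoint: k1 = f(s_n, w_n); k2 = f(s_n + h/2, w_n + (h/2)·k1); w_{n+1} = w_n + h·k2.
s=1.000000, w=-1.220000:
  k1 = f(1.000000, -1.220000) = 1.617200
  k2 = f(1.060000, -1.122968) = 1.380916
  w ← -1.220000 + 0.12·1.380916 = -1.054290
s=1.120000, w=-1.054290:
  k1 = f(1.120000, -1.054290) = 1.190719
  k2 = f(1.180000, -0.982847) = 0.991839
  w ← -1.054290 + 0.12·0.991839 = -0.935269
s=1.240000, w=-0.935269:
  k1 = f(1.240000, -0.935269) = 0.831146
  k2 = f(1.300000, -0.885401) = 0.662605
  w ← -0.935269 + 0.12·0.662605 = -0.855757
w(1.36) ≈ -0.8558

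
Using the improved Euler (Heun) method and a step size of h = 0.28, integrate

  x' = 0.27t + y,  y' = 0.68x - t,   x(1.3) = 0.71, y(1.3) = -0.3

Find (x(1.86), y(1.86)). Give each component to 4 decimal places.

0.6310, -0.9182

Heun on (x,y): k1 = f(t_n, state_n); k2 = f(t_n + h, state_n + h·k1); state_{n+1} = state_n + (h/2)·(k1 + k2).
1.300000: (0.710000, -0.300000)
  k1 = (0.051000, -0.817200)
  predictor → (0.724280, -0.528816)
  k2 = (-0.102216, -1.087490)
  → (0.702830, -0.566657)
1.580000: (0.702830, -0.566657)
  k1 = (-0.140057, -1.102076)
  predictor → (0.663614, -0.875238)
  k2 = (-0.373038, -1.408743)
  → (0.630997, -0.918171)
(x(1.86), y(1.86)) ≈ (0.6310, -0.9182)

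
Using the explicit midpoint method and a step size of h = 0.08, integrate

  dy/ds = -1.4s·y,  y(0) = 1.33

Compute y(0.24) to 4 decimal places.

1.2773

Midpoint: k1 = f(s_n, y_n); k2 = f(s_n + h/2, y_n + (h/2)·k1); y_{n+1} = y_n + h·k2.
s=0.000000, y=1.330000:
  k1 = f(0.000000, 1.330000) = 0.000000
  k2 = f(0.040000, 1.330000) = -0.074480
  y ← 1.330000 + 0.08·(-0.074480) = 1.324042
s=0.080000, y=1.324042:
  k1 = f(0.080000, 1.324042) = -0.148293
  k2 = f(0.120000, 1.318110) = -0.221442
  y ← 1.324042 + 0.08·(-0.221442) = 1.306326
s=0.160000, y=1.306326:
  k1 = f(0.160000, 1.306326) = -0.292617
  k2 = f(0.200000, 1.294622) = -0.362494
  y ← 1.306326 + 0.08·(-0.362494) = 1.277327
y(0.24) ≈ 1.2773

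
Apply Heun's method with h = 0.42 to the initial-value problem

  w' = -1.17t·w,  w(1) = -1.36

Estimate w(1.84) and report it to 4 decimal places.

Heun: k1 = f(t_n, w_n); k2 = f(t_n + h, w_n + h·k1); w_{n+1} = w_n + (h/2)·(k1 + k2).
t=1.000000, w=-1.360000:
  k1 = f(1.000000, -1.360000) = 1.591200
  k2 = f(1.420000, -0.691696) = 1.149184
  w ← -1.360000 + (0.42/2)·(1.591200 + 1.149184) = -0.784519
t=1.420000, w=-0.784519:
  k1 = f(1.420000, -0.784519) = 1.303401
  k2 = f(1.840000, -0.237091) = 0.510410
  w ← -0.784519 + (0.42/2)·(1.303401 + 0.510410) = -0.403619
w(1.84) ≈ -0.4036

-0.4036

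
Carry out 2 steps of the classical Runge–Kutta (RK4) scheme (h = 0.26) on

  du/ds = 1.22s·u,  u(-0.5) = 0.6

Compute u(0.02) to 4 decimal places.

0.5153

RK4: k1 = f(s_n, u_n); k2 = f(s_n + h/2, u_n + (h/2)·k1); k3 = f(s_n + h/2, u_n + (h/2)·k2); k4 = f(s_n + h, u_n + h·k3); u_{n+1} = u_n + (h/6)·(k1 + 2k2 + 2k3 + k4).
s=-0.500000, u=0.600000:
  k1 = f(-0.500000, 0.600000) = -0.366000
  k2 = f(-0.370000, 0.552420) = -0.249362
  k3 = f(-0.370000, 0.567583) = -0.256207
  k4 = f(-0.240000, 0.533386) = -0.156175
  u ← 0.600000 + (0.26/6)·(k1 + 2k2 + 2k3 + k4) = 0.533556
s=-0.240000, u=0.533556:
  k1 = f(-0.240000, 0.533556) = -0.156225
  k2 = f(-0.110000, 0.513247) = -0.068878
  k3 = f(-0.110000, 0.524602) = -0.070402
  k4 = f(0.020000, 0.515252) = 0.012572
  u ← 0.533556 + (0.26/6)·(k1 + 2k2 + 2k3 + k4) = 0.515261
u(0.02) ≈ 0.5153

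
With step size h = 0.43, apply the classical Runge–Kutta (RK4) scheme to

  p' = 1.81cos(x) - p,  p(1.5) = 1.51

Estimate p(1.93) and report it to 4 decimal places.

RK4: k1 = f(x_n, p_n); k2 = f(x_n + h/2, p_n + (h/2)·k1); k3 = f(x_n + h/2, p_n + (h/2)·k2); k4 = f(x_n + h, p_n + h·k3); p_{n+1} = p_n + (h/6)·(k1 + 2k2 + 2k3 + k4).
x=1.500000, p=1.510000:
  k1 = f(1.500000, 1.510000) = -1.381966
  k2 = f(1.715000, 1.212877) = -1.472982
  k3 = f(1.715000, 1.193309) = -1.453414
  k4 = f(1.930000, 0.885032) = -1.521299
  p ← 1.510000 + (0.43/6)·(k1 + 2k2 + 2k3 + k4) = 0.882483
p(1.93) ≈ 0.8825

0.8825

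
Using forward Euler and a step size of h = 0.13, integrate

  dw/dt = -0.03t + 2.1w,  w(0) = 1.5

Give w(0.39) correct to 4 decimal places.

Euler: w_{n+1} = w_n + h·f(t_n, w_n).
t=0.000000, w=1.500000: f=3.150000 → w ← 1.500000 + 0.13·3.150000 = 1.909500
t=0.130000, w=1.909500: f=4.006050 → w ← 1.909500 + 0.13·4.006050 = 2.430287
t=0.260000, w=2.430287: f=5.095802 → w ← 2.430287 + 0.13·5.095802 = 3.092741
w(0.39) ≈ 3.0927

3.0927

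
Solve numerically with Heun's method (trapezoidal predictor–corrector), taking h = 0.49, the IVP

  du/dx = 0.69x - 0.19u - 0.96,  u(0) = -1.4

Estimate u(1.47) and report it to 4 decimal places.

-1.6020

Heun: k1 = f(x_n, u_n); k2 = f(x_n + h, u_n + h·k1); u_{n+1} = u_n + (h/2)·(k1 + k2).
x=0.000000, u=-1.400000:
  k1 = f(0.000000, -1.400000) = -0.694000
  k2 = f(0.490000, -1.740060) = -0.291289
  u ← -1.400000 + (0.49/2)·(-0.694000 + (-0.291289)) = -1.641396
x=0.490000, u=-1.641396:
  k1 = f(0.490000, -1.641396) = -0.310035
  k2 = f(0.980000, -1.793313) = 0.056929
  u ← -1.641396 + (0.49/2)·(-0.310035 + 0.056929) = -1.703407
x=0.980000, u=-1.703407:
  k1 = f(0.980000, -1.703407) = 0.039847
  k2 = f(1.470000, -1.683881) = 0.374237
  u ← -1.703407 + (0.49/2)·(0.039847 + 0.374237) = -1.601956
u(1.47) ≈ -1.6020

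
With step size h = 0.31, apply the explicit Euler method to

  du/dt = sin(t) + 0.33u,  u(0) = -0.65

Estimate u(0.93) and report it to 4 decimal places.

-0.5862

Euler: u_{n+1} = u_n + h·f(t_n, u_n).
t=0.000000, u=-0.650000: f=-0.214500 → u ← -0.650000 + 0.31·(-0.214500) = -0.716495
t=0.310000, u=-0.716495: f=0.068615 → u ← -0.716495 + 0.31·0.068615 = -0.695224
t=0.620000, u=-0.695224: f=0.351611 → u ← -0.695224 + 0.31·0.351611 = -0.586225
u(0.93) ≈ -0.5862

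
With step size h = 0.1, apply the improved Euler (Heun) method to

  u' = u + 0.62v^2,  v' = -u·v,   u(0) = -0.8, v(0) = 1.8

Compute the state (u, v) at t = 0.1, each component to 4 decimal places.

-0.6564, 1.9380

Heun on (u,v): k1 = f(t_n, state_n); k2 = f(t_n + h, state_n + h·k1); state_{n+1} = state_n + (h/2)·(k1 + k2).
0.000000: (-0.800000, 1.800000)
  k1 = (1.208800, 1.440000)
  predictor → (-0.679120, 1.944000)
  k2 = (1.663944, 1.320209)
  → (-0.656363, 1.938010)
(u(0.1), v(0.1)) ≈ (-0.6564, 1.9380)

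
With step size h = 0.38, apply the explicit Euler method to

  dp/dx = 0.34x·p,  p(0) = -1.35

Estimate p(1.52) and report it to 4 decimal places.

-1.7844

Euler: p_{n+1} = p_n + h·f(x_n, p_n).
x=0.000000, p=-1.350000: f=0.000000 → p ← -1.350000 + 0.38·0.000000 = -1.350000
x=0.380000, p=-1.350000: f=-0.174420 → p ← -1.350000 + 0.38·(-0.174420) = -1.416280
x=0.760000, p=-1.416280: f=-0.365967 → p ← -1.416280 + 0.38·(-0.365967) = -1.555347
x=1.140000, p=-1.555347: f=-0.602852 → p ← -1.555347 + 0.38·(-0.602852) = -1.784431
p(1.52) ≈ -1.7844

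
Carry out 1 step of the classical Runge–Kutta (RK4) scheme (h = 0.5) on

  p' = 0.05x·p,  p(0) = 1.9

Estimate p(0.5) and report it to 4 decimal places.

RK4: k1 = f(x_n, p_n); k2 = f(x_n + h/2, p_n + (h/2)·k1); k3 = f(x_n + h/2, p_n + (h/2)·k2); k4 = f(x_n + h, p_n + h·k3); p_{n+1} = p_n + (h/6)·(k1 + 2k2 + 2k3 + k4).
x=0.000000, p=1.900000:
  k1 = f(0.000000, 1.900000) = 0.000000
  k2 = f(0.250000, 1.900000) = 0.023750
  k3 = f(0.250000, 1.905937) = 0.023824
  k4 = f(0.500000, 1.911912) = 0.047798
  p ← 1.900000 + (0.5/6)·(k1 + 2k2 + 2k3 + k4) = 1.911912
p(0.5) ≈ 1.9119

1.9119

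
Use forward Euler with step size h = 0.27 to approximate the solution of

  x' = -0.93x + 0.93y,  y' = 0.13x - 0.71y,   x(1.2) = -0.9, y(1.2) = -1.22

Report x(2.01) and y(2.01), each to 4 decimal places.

Euler on (x,y): x_{n+1} = x_n + h·x', y_{n+1} = y_n + h·y'.
1.200000: (-0.900000, -1.220000); f=(-0.297600, 0.749200) → (-0.980352, -1.017716)
1.470000: (-0.980352, -1.017716); f=(-0.034749, 0.595133) → (-0.989734, -0.857030)
1.740000: (-0.989734, -0.857030); f=(0.123415, 0.479826) → (-0.956412, -0.727477)
(x(2.01), y(2.01)) ≈ (-0.9564, -0.7275)

-0.9564, -0.7275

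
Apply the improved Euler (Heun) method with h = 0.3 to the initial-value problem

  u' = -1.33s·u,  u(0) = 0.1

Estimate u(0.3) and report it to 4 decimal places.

Heun: k1 = f(s_n, u_n); k2 = f(s_n + h, u_n + h·k1); u_{n+1} = u_n + (h/2)·(k1 + k2).
s=0.000000, u=0.100000:
  k1 = f(0.000000, 0.100000) = 0.000000
  k2 = f(0.300000, 0.100000) = -0.039900
  u ← 0.100000 + (0.3/2)·(0.000000 + (-0.039900)) = 0.094015
u(0.3) ≈ 0.0940

0.0940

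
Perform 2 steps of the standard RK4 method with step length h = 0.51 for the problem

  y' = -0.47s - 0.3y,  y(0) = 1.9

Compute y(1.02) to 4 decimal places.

1.1778

RK4: k1 = f(s_n, y_n); k2 = f(s_n + h/2, y_n + (h/2)·k1); k3 = f(s_n + h/2, y_n + (h/2)·k2); k4 = f(s_n + h, y_n + h·k3); y_{n+1} = y_n + (h/6)·(k1 + 2k2 + 2k3 + k4).
s=0.000000, y=1.900000:
  k1 = f(0.000000, 1.900000) = -0.570000
  k2 = f(0.255000, 1.754650) = -0.646245
  k3 = f(0.255000, 1.735208) = -0.640412
  k4 = f(0.510000, 1.573390) = -0.711717
  y ← 1.900000 + (0.51/6)·(k1 + 2k2 + 2k3 + k4) = 1.572322
s=0.510000, y=1.572322:
  k1 = f(0.510000, 1.572322) = -0.711397
  k2 = f(0.765000, 1.390916) = -0.776825
  k3 = f(0.765000, 1.374232) = -0.771820
  k4 = f(1.020000, 1.178694) = -0.833008
  y ← 1.572322 + (0.51/6)·(k1 + 2k2 + 2k3 + k4) = 1.177778
y(1.02) ≈ 1.1778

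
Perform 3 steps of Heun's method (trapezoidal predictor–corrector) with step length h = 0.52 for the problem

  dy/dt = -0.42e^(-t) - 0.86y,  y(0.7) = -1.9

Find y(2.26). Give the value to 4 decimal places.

-0.6012

Heun: k1 = f(t_n, y_n); k2 = f(t_n + h, y_n + h·k1); y_{n+1} = y_n + (h/2)·(k1 + k2).
t=0.700000, y=-1.900000:
  k1 = f(0.700000, -1.900000) = 1.425434
  k2 = f(1.220000, -1.158774) = 0.872549
  y ← -1.900000 + (0.52/2)·(1.425434 + 0.872549) = -1.302524
t=1.220000, y=-1.302524:
  k1 = f(1.220000, -1.302524) = 0.996174
  k2 = f(1.740000, -0.784514) = 0.600963
  y ← -1.302524 + (0.52/2)·(0.996174 + 0.600963) = -0.887269
t=1.740000, y=-0.887269:
  k1 = f(1.740000, -0.887269) = 0.689332
  k2 = f(2.260000, -0.528816) = 0.410954
  y ← -0.887269 + (0.52/2)·(0.689332 + 0.410954) = -0.601194
y(2.26) ≈ -0.6012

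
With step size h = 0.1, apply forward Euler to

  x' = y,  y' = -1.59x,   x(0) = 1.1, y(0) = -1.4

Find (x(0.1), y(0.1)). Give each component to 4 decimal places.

0.9600, -1.5749

Euler on (x,y): x_{n+1} = x_n + h·x', y_{n+1} = y_n + h·y'.
0.000000: (1.100000, -1.400000); f=(-1.400000, -1.749000) → (0.960000, -1.574900)
(x(0.1), y(0.1)) ≈ (0.9600, -1.5749)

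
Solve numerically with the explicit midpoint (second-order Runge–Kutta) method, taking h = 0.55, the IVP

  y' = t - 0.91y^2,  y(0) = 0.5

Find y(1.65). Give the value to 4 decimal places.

1.1165

Midpoint: k1 = f(t_n, y_n); k2 = f(t_n + h/2, y_n + (h/2)·k1); y_{n+1} = y_n + h·k2.
t=0.000000, y=0.500000:
  k1 = f(0.000000, 0.500000) = -0.227500
  k2 = f(0.275000, 0.437437) = 0.100870
  y ← 0.500000 + 0.55·0.100870 = 0.555479
t=0.550000, y=0.555479:
  k1 = f(0.550000, 0.555479) = 0.269214
  k2 = f(0.825000, 0.629512) = 0.464380
  y ← 0.555479 + 0.55·0.464380 = 0.810888
t=1.100000, y=0.810888:
  k1 = f(1.100000, 0.810888) = 0.501640
  k2 = f(1.375000, 0.948838) = 0.555732
  y ← 0.810888 + 0.55·0.555732 = 1.116540
y(1.65) ≈ 1.1165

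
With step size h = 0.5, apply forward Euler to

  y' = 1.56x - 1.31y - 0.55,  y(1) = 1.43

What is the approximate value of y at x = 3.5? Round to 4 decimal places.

Euler: y_{n+1} = y_n + h·f(x_n, y_n).
x=1.000000, y=1.430000: f=-0.863300 → y ← 1.430000 + 0.5·(-0.863300) = 0.998350
x=1.500000, y=0.998350: f=0.482161 → y ← 0.998350 + 0.5·0.482161 = 1.239431
x=2.000000, y=1.239431: f=0.946346 → y ← 1.239431 + 0.5·0.946346 = 1.712604
x=2.500000, y=1.712604: f=1.106489 → y ← 1.712604 + 0.5·1.106489 = 2.265848
x=3.000000, y=2.265848: f=1.161739 → y ← 2.265848 + 0.5·1.161739 = 2.846718
y(3.5) ≈ 2.8467

2.8467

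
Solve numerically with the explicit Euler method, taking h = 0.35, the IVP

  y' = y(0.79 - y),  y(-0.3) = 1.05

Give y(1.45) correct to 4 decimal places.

Euler: y_{n+1} = y_n + h·f(s_n, y_n).
s=-0.300000, y=1.050000: f=-0.273000 → y ← 1.050000 + 0.35·(-0.273000) = 0.954450
s=0.050000, y=0.954450: f=-0.156959 → y ← 0.954450 + 0.35·(-0.156959) = 0.899514
s=0.400000, y=0.899514: f=-0.098510 → y ← 0.899514 + 0.35·(-0.098510) = 0.865036
s=0.750000, y=0.865036: f=-0.064909 → y ← 0.865036 + 0.35·(-0.064909) = 0.842318
s=1.100000, y=0.842318: f=-0.044068 → y ← 0.842318 + 0.35·(-0.044068) = 0.826894
y(1.45) ≈ 0.8269

0.8269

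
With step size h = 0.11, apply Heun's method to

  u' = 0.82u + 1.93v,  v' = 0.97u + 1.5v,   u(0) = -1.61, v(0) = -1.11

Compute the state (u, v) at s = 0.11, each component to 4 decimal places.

Heun on (u,v): k1 = f(s_n, state_n); k2 = f(s_n + h, state_n + h·k1); state_{n+1} = state_n + (h/2)·(k1 + k2).
0.000000: (-1.610000, -1.110000)
  k1 = (-3.462500, -3.226700)
  predictor → (-1.990875, -1.464937)
  k2 = (-4.459846, -4.128554)
  → (-2.045729, -1.514539)
(u(0.11), v(0.11)) ≈ (-2.0457, -1.5145)

-2.0457, -1.5145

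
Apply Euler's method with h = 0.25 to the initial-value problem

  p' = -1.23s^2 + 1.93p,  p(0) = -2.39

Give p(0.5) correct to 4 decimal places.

Euler: p_{n+1} = p_n + h·f(s_n, p_n).
s=0.000000, p=-2.390000: f=-4.612700 → p ← -2.390000 + 0.25·(-4.612700) = -3.543175
s=0.250000, p=-3.543175: f=-6.915203 → p ← -3.543175 + 0.25·(-6.915203) = -5.271976
p(0.5) ≈ -5.2720

-5.2720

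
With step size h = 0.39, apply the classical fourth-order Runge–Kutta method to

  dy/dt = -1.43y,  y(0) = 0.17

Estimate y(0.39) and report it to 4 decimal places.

0.0974

RK4: k1 = f(t_n, y_n); k2 = f(t_n + h/2, y_n + (h/2)·k1); k3 = f(t_n + h/2, y_n + (h/2)·k2); k4 = f(t_n + h, y_n + h·k3); y_{n+1} = y_n + (h/6)·(k1 + 2k2 + 2k3 + k4).
t=0.000000, y=0.170000:
  k1 = f(0.000000, 0.170000) = -0.243100
  k2 = f(0.195000, 0.122596) = -0.175312
  k3 = f(0.195000, 0.135814) = -0.194214
  k4 = f(0.390000, 0.094256) = -0.134787
  y ← 0.170000 + (0.39/6)·(k1 + 2k2 + 2k3 + k4) = 0.097399
y(0.39) ≈ 0.0974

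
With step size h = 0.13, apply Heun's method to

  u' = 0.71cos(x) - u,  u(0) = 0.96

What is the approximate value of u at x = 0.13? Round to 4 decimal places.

Heun: k1 = f(x_n, u_n); k2 = f(x_n + h, u_n + h·k1); u_{n+1} = u_n + (h/2)·(k1 + k2).
x=0.000000, u=0.960000:
  k1 = f(0.000000, 0.960000) = -0.250000
  k2 = f(0.130000, 0.927500) = -0.223491
  u ← 0.960000 + (0.13/2)·(-0.250000 + (-0.223491)) = 0.929223
u(0.13) ≈ 0.9292

0.9292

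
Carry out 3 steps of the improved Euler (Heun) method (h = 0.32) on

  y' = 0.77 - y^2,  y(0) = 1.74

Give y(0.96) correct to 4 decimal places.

Heun: k1 = f(t_n, y_n); k2 = f(t_n + h, y_n + h·k1); y_{n+1} = y_n + (h/2)·(k1 + k2).
t=0.000000, y=1.740000:
  k1 = f(0.000000, 1.740000) = -2.257600
  k2 = f(0.320000, 1.017568) = -0.265445
  y ← 1.740000 + (0.32/2)·(-2.257600 + (-0.265445)) = 1.336313
t=0.320000, y=1.336313:
  k1 = f(0.320000, 1.336313) = -1.015732
  k2 = f(0.640000, 1.011279) = -0.252684
  y ← 1.336313 + (0.32/2)·(-1.015732 + (-0.252684)) = 1.133366
t=0.640000, y=1.133366:
  k1 = f(0.640000, 1.133366) = -0.514519
  k2 = f(0.960000, 0.968720) = -0.168419
  y ← 1.133366 + (0.32/2)·(-0.514519 + (-0.168419)) = 1.024096
y(0.96) ≈ 1.0241

1.0241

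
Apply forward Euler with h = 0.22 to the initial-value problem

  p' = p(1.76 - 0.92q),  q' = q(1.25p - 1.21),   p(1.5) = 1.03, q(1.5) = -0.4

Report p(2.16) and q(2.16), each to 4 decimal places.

Euler on (p,q): p_{n+1} = p_n + h·p', q_{n+1} = q_n + h·q'.
1.500000: (1.030000, -0.400000); f=(2.191840, -0.031000) → (1.512205, -0.406820)
1.720000: (1.512205, -0.406820); f=(3.227460, -0.276742) → (2.222246, -0.467703)
1.940000: (2.222246, -0.467703); f=(4.867356, -0.733269) → (3.293064, -0.629022)
(p(2.16), q(2.16)) ≈ (3.2931, -0.6290)

3.2931, -0.6290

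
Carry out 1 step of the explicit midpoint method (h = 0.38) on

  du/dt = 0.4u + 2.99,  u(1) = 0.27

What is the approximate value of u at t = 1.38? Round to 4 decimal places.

1.5367

Midpoint: k1 = f(t_n, u_n); k2 = f(t_n + h/2, u_n + (h/2)·k1); u_{n+1} = u_n + h·k2.
t=1.000000, u=0.270000:
  k1 = f(1.000000, 0.270000) = 3.098000
  k2 = f(1.190000, 0.858620) = 3.333448
  u ← 0.270000 + 0.38·3.333448 = 1.536710
u(1.38) ≈ 1.5367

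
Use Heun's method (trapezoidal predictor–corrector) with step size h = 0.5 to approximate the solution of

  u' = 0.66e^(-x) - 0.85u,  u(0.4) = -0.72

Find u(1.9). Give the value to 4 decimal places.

Heun: k1 = f(x_n, u_n); k2 = f(x_n + h, u_n + h·k1); u_{n+1} = u_n + (h/2)·(k1 + k2).
x=0.400000, u=-0.720000:
  k1 = f(0.400000, -0.720000) = 1.054411
  k2 = f(0.900000, -0.192794) = 0.432211
  u ← -0.720000 + (0.5/2)·(1.054411 + 0.432211) = -0.348344
x=0.900000, u=-0.348344:
  k1 = f(0.900000, -0.348344) = 0.564429
  k2 = f(1.400000, -0.066130) = 0.218965
  u ← -0.348344 + (0.5/2)·(0.564429 + 0.218965) = -0.152496
x=1.400000, u=-0.152496:
  k1 = f(1.400000, -0.152496) = 0.292376
  k2 = f(1.900000, -0.006308) = 0.104077
  u ← -0.152496 + (0.5/2)·(0.292376 + 0.104077) = -0.053383
u(1.9) ≈ -0.0534

-0.0534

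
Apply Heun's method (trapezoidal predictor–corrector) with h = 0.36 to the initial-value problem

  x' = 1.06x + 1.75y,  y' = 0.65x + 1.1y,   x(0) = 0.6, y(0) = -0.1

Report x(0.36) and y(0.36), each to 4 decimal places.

Heun on (x,y): k1 = f(t_n, state_n); k2 = f(t_n + h, state_n + h·k1); state_{n+1} = state_n + (h/2)·(k1 + k2).
0.000000: (0.600000, -0.100000)
  k1 = (0.461000, 0.280000)
  predictor → (0.765960, 0.000800)
  k2 = (0.813318, 0.498754)
  → (0.829377, 0.040176)
(x(0.36), y(0.36)) ≈ (0.8294, 0.0402)

0.8294, 0.0402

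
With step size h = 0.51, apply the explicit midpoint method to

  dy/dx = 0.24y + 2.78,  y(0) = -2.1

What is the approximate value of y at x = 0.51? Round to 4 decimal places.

Midpoint: k1 = f(x_n, y_n); k2 = f(x_n + h/2, y_n + (h/2)·k1); y_{n+1} = y_n + h·k2.
x=0.000000, y=-2.100000:
  k1 = f(0.000000, -2.100000) = 2.276000
  k2 = f(0.255000, -1.519620) = 2.415291
  y ← -2.100000 + 0.51·2.415291 = -0.868201
y(0.51) ≈ -0.8682

-0.8682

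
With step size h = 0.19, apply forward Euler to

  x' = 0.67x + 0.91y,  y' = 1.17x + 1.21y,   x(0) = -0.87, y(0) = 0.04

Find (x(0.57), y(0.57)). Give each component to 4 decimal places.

Euler on (x,y): x_{n+1} = x_n + h·x', y_{n+1} = y_n + h·y'.
0.000000: (-0.870000, 0.040000); f=(-0.546500, -0.969500) → (-0.973835, -0.144205)
0.190000: (-0.973835, -0.144205); f=(-0.783696, -1.313875) → (-1.122737, -0.393841)
0.380000: (-1.122737, -0.393841); f=(-1.110629, -1.790150) → (-1.333757, -0.733970)
(x(0.57), y(0.57)) ≈ (-1.3338, -0.7340)

-1.3338, -0.7340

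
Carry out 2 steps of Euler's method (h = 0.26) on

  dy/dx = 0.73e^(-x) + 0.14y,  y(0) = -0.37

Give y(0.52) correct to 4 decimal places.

-0.0544

Euler: y_{n+1} = y_n + h·f(x_n, y_n).
x=0.000000, y=-0.370000: f=0.678200 → y ← -0.370000 + 0.26·0.678200 = -0.193668
x=0.260000, y=-0.193668: f=0.535754 → y ← -0.193668 + 0.26·0.535754 = -0.054372
y(0.52) ≈ -0.0544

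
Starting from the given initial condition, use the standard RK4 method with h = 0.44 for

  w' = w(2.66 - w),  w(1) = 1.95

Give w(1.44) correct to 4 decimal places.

2.3869

RK4: k1 = f(x_n, w_n); k2 = f(x_n + h/2, w_n + (h/2)·k1); k3 = f(x_n + h/2, w_n + (h/2)·k2); k4 = f(x_n + h, w_n + h·k3); w_{n+1} = w_n + (h/6)·(k1 + 2k2 + 2k3 + k4).
x=1.000000, w=1.950000:
  k1 = f(1.000000, 1.950000) = 1.384500
  k2 = f(1.220000, 2.254590) = 0.914033
  k3 = f(1.220000, 2.151087) = 1.094716
  k4 = f(1.440000, 2.431675) = 0.555213
  w ← 1.950000 + (0.44/6)·(k1 + 2k2 + 2k3 + k4) = 2.386862
w(1.44) ≈ 2.3869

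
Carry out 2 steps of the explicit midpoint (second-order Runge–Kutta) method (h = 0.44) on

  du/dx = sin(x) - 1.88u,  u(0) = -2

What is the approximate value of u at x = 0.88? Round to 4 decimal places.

Midpoint: k1 = f(x_n, u_n); k2 = f(x_n + h/2, u_n + (h/2)·k1); u_{n+1} = u_n + h·k2.
x=0.000000, u=-2.000000:
  k1 = f(0.000000, -2.000000) = 3.760000
  k2 = f(0.220000, -1.172800) = 2.423094
  u ← -2.000000 + 0.44·2.423094 = -0.933839
x=0.440000, u=-0.933839:
  k1 = f(0.440000, -0.933839) = 2.181556
  k2 = f(0.660000, -0.453896) = 1.466442
  u ← -0.933839 + 0.44·1.466442 = -0.288604
u(0.88) ≈ -0.2886

-0.2886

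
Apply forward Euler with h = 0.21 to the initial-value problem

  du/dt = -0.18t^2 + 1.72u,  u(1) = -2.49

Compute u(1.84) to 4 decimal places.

-8.9505

Euler: u_{n+1} = u_n + h·f(t_n, u_n).
t=1.000000, u=-2.490000: f=-4.462800 → u ← -2.490000 + 0.21·(-4.462800) = -3.427188
t=1.210000, u=-3.427188: f=-6.158301 → u ← -3.427188 + 0.21·(-6.158301) = -4.720431
t=1.420000, u=-4.720431: f=-8.482094 → u ← -4.720431 + 0.21·(-8.482094) = -6.501671
t=1.630000, u=-6.501671: f=-11.661116 → u ← -6.501671 + 0.21·(-11.661116) = -8.950505
u(1.84) ≈ -8.9505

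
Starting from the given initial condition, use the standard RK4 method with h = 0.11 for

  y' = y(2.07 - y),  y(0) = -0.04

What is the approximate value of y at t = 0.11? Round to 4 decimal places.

-0.0505

RK4: k1 = f(t_n, y_n); k2 = f(t_n + h/2, y_n + (h/2)·k1); k3 = f(t_n + h/2, y_n + (h/2)·k2); k4 = f(t_n + h, y_n + h·k3); y_{n+1} = y_n + (h/6)·(k1 + 2k2 + 2k3 + k4).
t=0.000000, y=-0.040000:
  k1 = f(0.000000, -0.040000) = -0.084400
  k2 = f(0.055000, -0.044642) = -0.094402
  k3 = f(0.055000, -0.045192) = -0.095590
  k4 = f(0.110000, -0.050515) = -0.107118
  y ← -0.040000 + (0.11/6)·(k1 + 2k2 + 2k3 + k4) = -0.050478
y(0.11) ≈ -0.0505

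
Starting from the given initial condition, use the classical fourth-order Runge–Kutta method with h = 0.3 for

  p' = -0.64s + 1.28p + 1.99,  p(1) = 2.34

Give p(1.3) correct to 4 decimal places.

3.8961

RK4: k1 = f(s_n, p_n); k2 = f(s_n + h/2, p_n + (h/2)·k1); k3 = f(s_n + h/2, p_n + (h/2)·k2); k4 = f(s_n + h, p_n + h·k3); p_{n+1} = p_n + (h/6)·(k1 + 2k2 + 2k3 + k4).
s=1.000000, p=2.340000:
  k1 = f(1.000000, 2.340000) = 4.345200
  k2 = f(1.150000, 2.991780) = 5.083478
  k3 = f(1.150000, 3.102522) = 5.225228
  k4 = f(1.300000, 3.907568) = 6.159687
  p ← 2.340000 + (0.3/6)·(k1 + 2k2 + 2k3 + k4) = 3.896115
p(1.3) ≈ 3.8961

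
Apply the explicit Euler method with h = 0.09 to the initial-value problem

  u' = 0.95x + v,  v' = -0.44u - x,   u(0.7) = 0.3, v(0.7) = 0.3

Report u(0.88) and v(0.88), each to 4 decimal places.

Euler on (u,v): u_{n+1} = u_n + h·u', v_{n+1} = v_n + h·v'.
0.700000: (0.300000, 0.300000); f=(0.965000, -0.832000) → (0.386850, 0.225120)
0.790000: (0.386850, 0.225120); f=(0.975620, -0.960214) → (0.474656, 0.138701)
(u(0.88), v(0.88)) ≈ (0.4747, 0.1387)

0.4747, 0.1387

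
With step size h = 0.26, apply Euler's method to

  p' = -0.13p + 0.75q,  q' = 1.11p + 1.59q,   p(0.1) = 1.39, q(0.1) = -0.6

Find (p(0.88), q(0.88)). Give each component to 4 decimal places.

1.0062, -0.0759

Euler on (p,q): p_{n+1} = p_n + h·p', q_{n+1} = q_n + h·q'.
0.100000: (1.390000, -0.600000); f=(-0.630700, 0.588900) → (1.226018, -0.446886)
0.360000: (1.226018, -0.446886); f=(-0.494547, 0.650331) → (1.097436, -0.277800)
0.620000: (1.097436, -0.277800); f=(-0.351017, 0.776452) → (1.006172, -0.075922)
(p(0.88), q(0.88)) ≈ (1.0062, -0.0759)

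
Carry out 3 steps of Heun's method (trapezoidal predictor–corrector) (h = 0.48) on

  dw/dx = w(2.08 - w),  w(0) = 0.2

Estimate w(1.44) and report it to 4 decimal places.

Heun: k1 = f(x_n, w_n); k2 = f(x_n + h, w_n + h·k1); w_{n+1} = w_n + (h/2)·(k1 + k2).
x=0.000000, w=0.200000:
  k1 = f(0.000000, 0.200000) = 0.376000
  k2 = f(0.480000, 0.380480) = 0.646633
  w ← 0.200000 + (0.48/2)·(0.376000 + 0.646633) = 0.445432
x=0.480000, w=0.445432:
  k1 = f(0.480000, 0.445432) = 0.728089
  k2 = f(0.960000, 0.794915) = 1.021533
  w ← 0.445432 + (0.48/2)·(0.728089 + 1.021533) = 0.865341
x=0.960000, w=0.865341:
  k1 = f(0.960000, 0.865341) = 1.051094
  k2 = f(1.440000, 1.369867) = 0.972788
  w ← 0.865341 + (0.48/2)·(1.051094 + 0.972788) = 1.351073
w(1.44) ≈ 1.3511

1.3511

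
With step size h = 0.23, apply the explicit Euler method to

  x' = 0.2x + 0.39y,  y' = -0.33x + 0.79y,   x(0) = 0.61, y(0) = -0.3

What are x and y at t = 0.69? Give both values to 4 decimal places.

Euler on (x,y): x_{n+1} = x_n + h·x', y_{n+1} = y_n + h·y'.
0.000000: (0.610000, -0.300000); f=(0.005000, -0.438300) → (0.611150, -0.400809)
0.230000: (0.611150, -0.400809); f=(-0.034086, -0.518319) → (0.603310, -0.520022)
0.460000: (0.603310, -0.520022); f=(-0.082147, -0.609910) → (0.584417, -0.660302)
(x(0.69), y(0.69)) ≈ (0.5844, -0.6603)

0.5844, -0.6603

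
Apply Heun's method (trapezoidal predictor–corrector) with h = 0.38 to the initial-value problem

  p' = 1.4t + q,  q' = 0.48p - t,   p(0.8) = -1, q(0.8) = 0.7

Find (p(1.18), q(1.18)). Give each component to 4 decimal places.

-0.2997, 0.2045

Heun on (p,q): k1 = f(t_n, state_n); k2 = f(t_n + h, state_n + h·k1); state_{n+1} = state_n + (h/2)·(k1 + k2).
0.800000: (-1.000000, 0.700000)
  k1 = (1.820000, -1.280000)
  predictor → (-0.308400, 0.213600)
  k2 = (1.865600, -1.328032)
  → (-0.299736, 0.204474)
(p(1.18), q(1.18)) ≈ (-0.2997, 0.2045)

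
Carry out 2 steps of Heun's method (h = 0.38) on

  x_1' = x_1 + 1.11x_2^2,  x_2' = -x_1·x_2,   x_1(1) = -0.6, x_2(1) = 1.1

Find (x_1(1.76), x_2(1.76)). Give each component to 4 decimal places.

0.7000, 1.2006

Heun on (x_1,x_2): k1 = f(s_n, state_n); k2 = f(s_n + h, state_n + h·k1); state_{n+1} = state_n + (h/2)·(k1 + k2).
1.000000: (-0.600000, 1.100000)
  k1 = (0.743100, 0.660000)
  predictor → (-0.317622, 1.350800)
  k2 = (1.707751, 0.429044)
  → (-0.134338, 1.306918)
1.380000: (-0.134338, 1.306918)
  k1 = (1.761581, 0.175569)
  predictor → (0.535063, 1.373635)
  k2 = (2.629490, -0.734980)
  → (0.699965, 1.200630)
(x_1(1.76), x_2(1.76)) ≈ (0.7000, 1.2006)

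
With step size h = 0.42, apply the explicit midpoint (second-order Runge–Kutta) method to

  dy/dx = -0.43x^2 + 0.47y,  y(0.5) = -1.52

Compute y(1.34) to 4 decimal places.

Midpoint: k1 = f(x_n, y_n); k2 = f(x_n + h/2, y_n + (h/2)·k1); y_{n+1} = y_n + h·k2.
x=0.500000, y=-1.520000:
  k1 = f(0.500000, -1.520000) = -0.821900
  k2 = f(0.710000, -1.692599) = -1.012285
  y ← -1.520000 + 0.42·(-1.012285) = -1.945160
x=0.920000, y=-1.945160:
  k1 = f(0.920000, -1.945160) = -1.278177
  k2 = f(1.130000, -2.213577) = -1.589448
  y ← -1.945160 + 0.42·(-1.589448) = -2.612728
y(1.34) ≈ -2.6127

-2.6127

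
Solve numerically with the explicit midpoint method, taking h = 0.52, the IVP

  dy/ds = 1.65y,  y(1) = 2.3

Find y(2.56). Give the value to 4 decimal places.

25.3718

Midpoint: k1 = f(s_n, y_n); k2 = f(s_n + h/2, y_n + (h/2)·k1); y_{n+1} = y_n + h·k2.
s=1.000000, y=2.300000:
  k1 = f(1.000000, 2.300000) = 3.795000
  k2 = f(1.260000, 3.286700) = 5.423055
  y ← 2.300000 + 0.52·5.423055 = 5.119989
s=1.520000, y=5.119989:
  k1 = f(1.520000, 5.119989) = 8.447981
  k2 = f(1.780000, 7.316464) = 12.072165
  y ← 5.119989 + 0.52·12.072165 = 11.397514
s=2.040000, y=11.397514:
  k1 = f(2.040000, 11.397514) = 18.805899
  k2 = f(2.300000, 16.287048) = 26.873629
  y ← 11.397514 + 0.52·26.873629 = 25.371802
y(2.56) ≈ 25.3718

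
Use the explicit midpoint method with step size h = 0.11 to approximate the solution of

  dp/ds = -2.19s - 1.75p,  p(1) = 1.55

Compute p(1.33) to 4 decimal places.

Midpoint: k1 = f(s_n, p_n); k2 = f(s_n + h/2, p_n + (h/2)·k1); p_{n+1} = p_n + h·k2.
s=1.000000, p=1.550000:
  k1 = f(1.000000, 1.550000) = -4.902500
  k2 = f(1.055000, 1.280363) = -4.551084
  p ← 1.550000 + 0.11·(-4.551084) = 1.049381
s=1.110000, p=1.049381:
  k1 = f(1.110000, 1.049381) = -4.267316
  k2 = f(1.165000, 0.814678) = -3.977037
  p ← 1.049381 + 0.11·(-3.977037) = 0.611907
s=1.220000, p=0.611907:
  k1 = f(1.220000, 0.611907) = -3.742637
  k2 = f(1.275000, 0.406062) = -3.502858
  p ← 0.611907 + 0.11·(-3.502858) = 0.226592
p(1.33) ≈ 0.2266

0.2266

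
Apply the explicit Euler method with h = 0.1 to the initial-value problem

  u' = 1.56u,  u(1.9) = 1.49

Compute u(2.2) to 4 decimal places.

Euler: u_{n+1} = u_n + h·f(x_n, u_n).
x=1.900000, u=1.490000: f=2.324400 → u ← 1.490000 + 0.1·2.324400 = 1.722440
x=2.000000, u=1.722440: f=2.687006 → u ← 1.722440 + 0.1·2.687006 = 1.991141
x=2.100000, u=1.991141: f=3.106179 → u ← 1.991141 + 0.1·3.106179 = 2.301759
u(2.2) ≈ 2.3018

2.3018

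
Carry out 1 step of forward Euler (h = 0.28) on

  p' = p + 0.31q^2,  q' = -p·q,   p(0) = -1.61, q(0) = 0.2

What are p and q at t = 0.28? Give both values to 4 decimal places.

-2.0573, 0.2902

Euler on (p,q): p_{n+1} = p_n + h·p', q_{n+1} = q_n + h·q'.
0.000000: (-1.610000, 0.200000); f=(-1.597600, 0.322000) → (-2.057328, 0.290160)
(p(0.28), q(0.28)) ≈ (-2.0573, 0.2902)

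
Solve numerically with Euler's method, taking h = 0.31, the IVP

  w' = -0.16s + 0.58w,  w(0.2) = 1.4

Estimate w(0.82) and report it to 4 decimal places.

Euler: w_{n+1} = w_n + h·f(s_n, w_n).
s=0.200000, w=1.400000: f=0.780000 → w ← 1.400000 + 0.31·0.780000 = 1.641800
s=0.510000, w=1.641800: f=0.870644 → w ← 1.641800 + 0.31·0.870644 = 1.911700
w(0.82) ≈ 1.9117

1.9117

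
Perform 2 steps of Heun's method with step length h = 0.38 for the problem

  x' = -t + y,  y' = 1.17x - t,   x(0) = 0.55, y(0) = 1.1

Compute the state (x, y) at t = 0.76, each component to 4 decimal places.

1.2966, 1.6508

Heun on (x,y): k1 = f(t_n, state_n); k2 = f(t_n + h, state_n + h·k1); state_{n+1} = state_n + (h/2)·(k1 + k2).
0.000000: (0.550000, 1.100000)
  k1 = (1.100000, 0.643500)
  predictor → (0.968000, 1.344530)
  k2 = (0.964530, 0.752560)
  → (0.942261, 1.365251)
0.380000: (0.942261, 1.365251)
  k1 = (0.985251, 0.722445)
  predictor → (1.316656, 1.639781)
  k2 = (0.879781, 0.780488)
  → (1.296617, 1.650809)
(x(0.76), y(0.76)) ≈ (1.2966, 1.6508)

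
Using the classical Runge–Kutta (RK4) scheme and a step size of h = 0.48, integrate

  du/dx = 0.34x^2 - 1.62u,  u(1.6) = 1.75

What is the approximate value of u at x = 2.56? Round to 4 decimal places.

1.1854

RK4: k1 = f(x_n, u_n); k2 = f(x_n + h/2, u_n + (h/2)·k1); k3 = f(x_n + h/2, u_n + (h/2)·k2); k4 = f(x_n + h, u_n + h·k3); u_{n+1} = u_n + (h/6)·(k1 + 2k2 + 2k3 + k4).
x=1.600000, u=1.750000:
  k1 = f(1.600000, 1.750000) = -1.964600
  k2 = f(1.840000, 1.278496) = -0.920060
  k3 = f(1.840000, 1.529186) = -1.326177
  k4 = f(2.080000, 1.113435) = -0.332789
  u ← 1.750000 + (0.48/6)·(k1 + 2k2 + 2k3 + k4) = 1.206811
x=2.080000, u=1.206811:
  k1 = f(2.080000, 1.206811) = -0.484058
  k2 = f(2.320000, 1.090637) = 0.063184
  k3 = f(2.320000, 1.221975) = -0.149584
  k4 = f(2.560000, 1.135011) = 0.389506
  u ← 1.206811 + (0.48/6)·(k1 + 2k2 + 2k3 + k4) = 1.185423
u(2.56) ≈ 1.1854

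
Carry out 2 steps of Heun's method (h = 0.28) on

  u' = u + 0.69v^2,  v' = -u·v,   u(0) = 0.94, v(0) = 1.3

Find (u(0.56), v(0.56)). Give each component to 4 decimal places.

2.1607, 0.5678

Heun on (u,v): k1 = f(s_n, state_n); k2 = f(s_n + h, state_n + h·k1); state_{n+1} = state_n + (h/2)·(k1 + k2).
0.000000: (0.940000, 1.300000)
  k1 = (2.106100, -1.222000)
  predictor → (1.529708, 0.957840)
  k2 = (2.162754, -1.465216)
  → (1.537640, 0.923790)
0.280000: (1.537640, 0.923790)
  k1 = (2.126477, -1.420456)
  predictor → (2.133053, 0.526062)
  k2 = (2.324005, -1.122119)
  → (2.160707, 0.567829)
(u(0.56), v(0.56)) ≈ (2.1607, 0.5678)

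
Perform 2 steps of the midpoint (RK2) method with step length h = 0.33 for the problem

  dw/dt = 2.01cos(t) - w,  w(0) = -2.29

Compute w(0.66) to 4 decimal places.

-0.3270

Midpoint: k1 = f(t_n, w_n); k2 = f(t_n + h/2, w_n + (h/2)·k1); w_{n+1} = w_n + h·k2.
t=0.000000, w=-2.290000:
  k1 = f(0.000000, -2.290000) = 4.300000
  k2 = f(0.165000, -1.580500) = 3.563201
  w ← -2.290000 + 0.33·3.563201 = -1.114144
t=0.330000, w=-1.114144:
  k1 = f(0.330000, -1.114144) = 3.015689
  k2 = f(0.495000, -0.616555) = 2.385292
  w ← -1.114144 + 0.33·2.385292 = -0.326997
w(0.66) ≈ -0.3270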